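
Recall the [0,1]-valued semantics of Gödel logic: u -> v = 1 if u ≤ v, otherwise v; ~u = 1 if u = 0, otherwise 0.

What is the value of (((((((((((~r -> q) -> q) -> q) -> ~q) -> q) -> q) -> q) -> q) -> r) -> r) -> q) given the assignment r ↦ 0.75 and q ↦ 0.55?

~r: Gödel ¬ of 0.75 = 0 (operand ≠ 0)
(~r -> q): 0 ≤ 0.55, so result = 1
((~r -> q) -> q): 1 > 0.55, so result = 0.55
(((~r -> q) -> q) -> q): 0.55 ≤ 0.55, so result = 1
~q: Gödel ¬ of 0.55 = 0 (operand ≠ 0)
((((~r -> q) -> q) -> q) -> ~q): 1 > 0, so result = 0
(((((~r -> q) -> q) -> q) -> ~q) -> q): 0 ≤ 0.55, so result = 1
((((((~r -> q) -> q) -> q) -> ~q) -> q) -> q): 1 > 0.55, so result = 0.55
(((((((~r -> q) -> q) -> q) -> ~q) -> q) -> q) -> q): 0.55 ≤ 0.55, so result = 1
((((((((~r -> q) -> q) -> q) -> ~q) -> q) -> q) -> q) -> q): 1 > 0.55, so result = 0.55
(((((((((~r -> q) -> q) -> q) -> ~q) -> q) -> q) -> q) -> q) -> r): 0.55 ≤ 0.75, so result = 1
((((((((((~r -> q) -> q) -> q) -> ~q) -> q) -> q) -> q) -> q) -> r) -> r): 1 > 0.75, so result = 0.75
(((((((((((~r -> q) -> q) -> q) -> ~q) -> q) -> q) -> q) -> q) -> r) -> r) -> q): 0.75 > 0.55, so result = 0.55

0.55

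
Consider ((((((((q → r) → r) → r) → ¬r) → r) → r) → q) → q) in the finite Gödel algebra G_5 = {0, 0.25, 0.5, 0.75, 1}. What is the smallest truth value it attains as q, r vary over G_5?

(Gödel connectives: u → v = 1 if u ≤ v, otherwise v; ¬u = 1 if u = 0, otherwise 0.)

0.25

The minimum is attained at q = 0.25, r = 0.25:
  (q → r): 0.25 ≤ 0.25, so result = 1
  ((q → r) → r): 1 > 0.25, so result = 0.25
  (((q → r) → r) → r): 0.25 ≤ 0.25, so result = 1
  ¬r: Gödel ¬ of 0.25 = 0 (operand ≠ 0)
  ((((q → r) → r) → r) → ¬r): 1 > 0, so result = 0
  (((((q → r) → r) → r) → ¬r) → r): 0 ≤ 0.25, so result = 1
  ((((((q → r) → r) → r) → ¬r) → r) → r): 1 > 0.25, so result = 0.25
  (((((((q → r) → r) → r) → ¬r) → r) → r) → q): 0.25 ≤ 0.25, so result = 1
  ((((((((q → r) → r) → r) → ¬r) → r) → r) → q) → q): 1 > 0.25, so result = 0.25
Checking all 25 assignments confirms none give a value below 0.25.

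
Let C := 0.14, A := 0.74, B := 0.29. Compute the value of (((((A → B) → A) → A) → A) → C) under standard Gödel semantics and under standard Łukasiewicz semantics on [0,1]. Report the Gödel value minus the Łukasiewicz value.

0.00

Gödel evaluation:
  (A → B): 0.74 > 0.29, so result = 0.29
  ((A → B) → A): 0.29 ≤ 0.74, so result = 1
  (((A → B) → A) → A): 1 > 0.74, so result = 0.74
  ((((A → B) → A) → A) → A): 0.74 ≤ 0.74, so result = 1
  (((((A → B) → A) → A) → A) → C): 1 > 0.14, so result = 0.14
  Gödel value = 0.14
Łukasiewicz evaluation:
  (A → B): min(1, 1 − 0.74 + 0.29) = 0.55
  ((A → B) → A): min(1, 1 − 0.55 + 0.74) = 1
  (((A → B) → A) → A): min(1, 1 − 1 + 0.74) = 0.74
  ((((A → B) → A) → A) → A): min(1, 1 − 0.74 + 0.74) = 1
  (((((A → B) → A) → A) → A) → C): min(1, 1 − 1 + 0.14) = 0.14
  Łukasiewicz value = 0.14
Difference: 0.14 − 0.14 = 0.00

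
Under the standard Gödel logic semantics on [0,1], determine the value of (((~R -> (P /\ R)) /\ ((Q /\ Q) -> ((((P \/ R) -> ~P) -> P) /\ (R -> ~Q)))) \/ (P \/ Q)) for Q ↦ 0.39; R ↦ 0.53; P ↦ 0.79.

~R: Gödel ¬ of 0.53 = 0 (operand ≠ 0)
(P /\ R) = min(0.79, 0.53) = 0.53
(~R -> (P /\ R)): 0 ≤ 0.53, so result = 1
(Q /\ Q) = min(0.39, 0.39) = 0.39
(P \/ R) = max(0.79, 0.53) = 0.79
~P: Gödel ¬ of 0.79 = 0 (operand ≠ 0)
((P \/ R) -> ~P): 0.79 > 0, so result = 0
(((P \/ R) -> ~P) -> P): 0 ≤ 0.79, so result = 1
~Q: Gödel ¬ of 0.39 = 0 (operand ≠ 0)
(R -> ~Q): 0.53 > 0, so result = 0
((((P \/ R) -> ~P) -> P) /\ (R -> ~Q)) = min(1, 0) = 0
((Q /\ Q) -> ((((P \/ R) -> ~P) -> P) /\ (R -> ~Q))): 0.39 > 0, so result = 0
((~R -> (P /\ R)) /\ ((Q /\ Q) -> ((((P \/ R) -> ~P) -> P) /\ (R -> ~Q)))) = min(1, 0) = 0
(P \/ Q) = max(0.79, 0.39) = 0.79
(((~R -> (P /\ R)) /\ ((Q /\ Q) -> ((((P \/ R) -> ~P) -> P) /\ (R -> ~Q)))) \/ (P \/ Q)) = max(0, 0.79) = 0.79

0.79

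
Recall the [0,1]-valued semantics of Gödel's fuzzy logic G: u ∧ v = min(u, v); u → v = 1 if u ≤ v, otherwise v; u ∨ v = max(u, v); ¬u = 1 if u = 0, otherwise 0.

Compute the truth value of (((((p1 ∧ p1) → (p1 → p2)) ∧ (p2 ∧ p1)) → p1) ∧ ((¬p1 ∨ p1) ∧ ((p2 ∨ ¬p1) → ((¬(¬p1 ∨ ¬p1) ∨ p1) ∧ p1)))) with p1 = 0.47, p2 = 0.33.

(p1 ∧ p1) = min(0.47, 0.47) = 0.47
(p1 → p2): 0.47 > 0.33, so result = 0.33
((p1 ∧ p1) → (p1 → p2)): 0.47 > 0.33, so result = 0.33
(p2 ∧ p1) = min(0.33, 0.47) = 0.33
(((p1 ∧ p1) → (p1 → p2)) ∧ (p2 ∧ p1)) = min(0.33, 0.33) = 0.33
((((p1 ∧ p1) → (p1 → p2)) ∧ (p2 ∧ p1)) → p1): 0.33 ≤ 0.47, so result = 1
¬p1: Gödel ¬ of 0.47 = 0 (operand ≠ 0)
(¬p1 ∨ p1) = max(0, 0.47) = 0.47
¬p1: Gödel ¬ of 0.47 = 0 (operand ≠ 0)
(p2 ∨ ¬p1) = max(0.33, 0) = 0.33
¬p1: Gödel ¬ of 0.47 = 0 (operand ≠ 0)
¬p1: Gödel ¬ of 0.47 = 0 (operand ≠ 0)
(¬p1 ∨ ¬p1) = max(0, 0) = 0
¬(¬p1 ∨ ¬p1): Gödel ¬ of 0 = 1 (operand is 0)
(¬(¬p1 ∨ ¬p1) ∨ p1) = max(1, 0.47) = 1
((¬(¬p1 ∨ ¬p1) ∨ p1) ∧ p1) = min(1, 0.47) = 0.47
((p2 ∨ ¬p1) → ((¬(¬p1 ∨ ¬p1) ∨ p1) ∧ p1)): 0.33 ≤ 0.47, so result = 1
((¬p1 ∨ p1) ∧ ((p2 ∨ ¬p1) → ((¬(¬p1 ∨ ¬p1) ∨ p1) ∧ p1))) = min(0.47, 1) = 0.47
(((((p1 ∧ p1) → (p1 → p2)) ∧ (p2 ∧ p1)) → p1) ∧ ((¬p1 ∨ p1) ∧ ((p2 ∨ ¬p1) → ((¬(¬p1 ∨ ¬p1) ∨ p1) ∧ p1)))) = min(1, 0.47) = 0.47

0.47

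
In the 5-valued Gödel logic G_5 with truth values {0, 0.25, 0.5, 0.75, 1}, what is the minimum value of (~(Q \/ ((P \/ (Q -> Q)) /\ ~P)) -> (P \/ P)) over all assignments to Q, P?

0.25

The minimum is attained at Q = 0, P = 0.25:
  (Q -> Q): 0 ≤ 0, so result = 1
  (P \/ (Q -> Q)) = max(0.25, 1) = 1
  ~P: Gödel ¬ of 0.25 = 0 (operand ≠ 0)
  ((P \/ (Q -> Q)) /\ ~P) = min(1, 0) = 0
  (Q \/ ((P \/ (Q -> Q)) /\ ~P)) = max(0, 0) = 0
  ~(Q \/ ((P \/ (Q -> Q)) /\ ~P)): Gödel ¬ of 0 = 1 (operand is 0)
  (P \/ P) = max(0.25, 0.25) = 0.25
  (~(Q \/ ((P \/ (Q -> Q)) /\ ~P)) -> (P \/ P)): 1 > 0.25, so result = 0.25
Checking all 25 assignments confirms none give a value below 0.25.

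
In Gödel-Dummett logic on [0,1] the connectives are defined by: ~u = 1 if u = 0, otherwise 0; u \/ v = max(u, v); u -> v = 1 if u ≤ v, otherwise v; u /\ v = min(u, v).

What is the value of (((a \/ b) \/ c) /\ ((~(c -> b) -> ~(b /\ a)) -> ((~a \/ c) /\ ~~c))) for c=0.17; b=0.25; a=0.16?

0.17

(a \/ b) = max(0.16, 0.25) = 0.25
((a \/ b) \/ c) = max(0.25, 0.17) = 0.25
(c -> b): 0.17 ≤ 0.25, so result = 1
~(c -> b): Gödel ¬ of 1 = 0 (operand ≠ 0)
(b /\ a) = min(0.25, 0.16) = 0.16
~(b /\ a): Gödel ¬ of 0.16 = 0 (operand ≠ 0)
(~(c -> b) -> ~(b /\ a)): 0 ≤ 0, so result = 1
~a: Gödel ¬ of 0.16 = 0 (operand ≠ 0)
(~a \/ c) = max(0, 0.17) = 0.17
~c: Gödel ¬ of 0.17 = 0 (operand ≠ 0)
~~c: Gödel ¬ of 0 = 1 (operand is 0)
((~a \/ c) /\ ~~c) = min(0.17, 1) = 0.17
((~(c -> b) -> ~(b /\ a)) -> ((~a \/ c) /\ ~~c)): 1 > 0.17, so result = 0.17
(((a \/ b) \/ c) /\ ((~(c -> b) -> ~(b /\ a)) -> ((~a \/ c) /\ ~~c))) = min(0.25, 0.17) = 0.17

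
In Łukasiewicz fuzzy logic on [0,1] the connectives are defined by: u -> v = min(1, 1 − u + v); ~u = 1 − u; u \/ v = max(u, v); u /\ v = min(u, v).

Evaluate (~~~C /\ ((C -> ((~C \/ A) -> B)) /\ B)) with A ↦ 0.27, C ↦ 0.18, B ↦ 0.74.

0.74

~C: Łukasiewicz ¬ gives 1 − 0.18 = 0.82
~~C: Łukasiewicz ¬ gives 1 − 0.82 = 0.18
~~~C: Łukasiewicz ¬ gives 1 − 0.18 = 0.82
~C: Łukasiewicz ¬ gives 1 − 0.18 = 0.82
(~C \/ A) = max(0.82, 0.27) = 0.82
((~C \/ A) -> B): min(1, 1 − 0.82 + 0.74) = 0.92
(C -> ((~C \/ A) -> B)): min(1, 1 − 0.18 + 0.92) = 1
((C -> ((~C \/ A) -> B)) /\ B) = min(1, 0.74) = 0.74
(~~~C /\ ((C -> ((~C \/ A) -> B)) /\ B)) = min(0.82, 0.74) = 0.74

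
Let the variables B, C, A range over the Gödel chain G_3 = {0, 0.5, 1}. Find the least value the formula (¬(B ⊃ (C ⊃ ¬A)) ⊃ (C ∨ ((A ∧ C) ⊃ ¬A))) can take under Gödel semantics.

The minimum is attained at B = 0.5, C = 0.5, A = 0.5:
  ¬A: Gödel ¬ of 0.5 = 0 (operand ≠ 0)
  (C ⊃ ¬A): 0.5 > 0, so result = 0
  (B ⊃ (C ⊃ ¬A)): 0.5 > 0, so result = 0
  ¬(B ⊃ (C ⊃ ¬A)): Gödel ¬ of 0 = 1 (operand is 0)
  (A ∧ C) = min(0.5, 0.5) = 0.5
  ¬A: Gödel ¬ of 0.5 = 0 (operand ≠ 0)
  ((A ∧ C) ⊃ ¬A): 0.5 > 0, so result = 0
  (C ∨ ((A ∧ C) ⊃ ¬A)) = max(0.5, 0) = 0.5
  (¬(B ⊃ (C ⊃ ¬A)) ⊃ (C ∨ ((A ∧ C) ⊃ ¬A))): 1 > 0.5, so result = 0.5
Checking all 27 assignments confirms none give a value below 0.50.

0.50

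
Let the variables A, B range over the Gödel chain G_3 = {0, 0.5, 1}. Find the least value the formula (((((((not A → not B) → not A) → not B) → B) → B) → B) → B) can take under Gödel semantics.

0.50

The minimum is attained at A = 0, B = 0.5:
  not A: Gödel ¬ of 0 = 1 (operand is 0)
  not B: Gödel ¬ of 0.5 = 0 (operand ≠ 0)
  (not A → not B): 1 > 0, so result = 0
  not A: Gödel ¬ of 0 = 1 (operand is 0)
  ((not A → not B) → not A): 0 ≤ 1, so result = 1
  not B: Gödel ¬ of 0.5 = 0 (operand ≠ 0)
  (((not A → not B) → not A) → not B): 1 > 0, so result = 0
  ((((not A → not B) → not A) → not B) → B): 0 ≤ 0.5, so result = 1
  (((((not A → not B) → not A) → not B) → B) → B): 1 > 0.5, so result = 0.5
  ((((((not A → not B) → not A) → not B) → B) → B) → B): 0.5 ≤ 0.5, so result = 1
  (((((((not A → not B) → not A) → not B) → B) → B) → B) → B): 1 > 0.5, so result = 0.5
Checking all 9 assignments confirms none give a value below 0.50.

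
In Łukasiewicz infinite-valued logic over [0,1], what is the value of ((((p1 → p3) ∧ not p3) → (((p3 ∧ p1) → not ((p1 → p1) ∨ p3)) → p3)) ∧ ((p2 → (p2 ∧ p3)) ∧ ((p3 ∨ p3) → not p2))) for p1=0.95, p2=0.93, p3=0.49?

0.56

(p1 → p3): min(1, 1 − 0.95 + 0.49) = 0.54
not p3: Łukasiewicz ¬ gives 1 − 0.49 = 0.51
((p1 → p3) ∧ not p3) = min(0.54, 0.51) = 0.51
(p3 ∧ p1) = min(0.49, 0.95) = 0.49
(p1 → p1): min(1, 1 − 0.95 + 0.95) = 1
((p1 → p1) ∨ p3) = max(1, 0.49) = 1
not ((p1 → p1) ∨ p3): Łukasiewicz ¬ gives 1 − 1 = 0
((p3 ∧ p1) → not ((p1 → p1) ∨ p3)): min(1, 1 − 0.49 + 0) = 0.51
(((p3 ∧ p1) → not ((p1 → p1) ∨ p3)) → p3): min(1, 1 − 0.51 + 0.49) = 0.98
(((p1 → p3) ∧ not p3) → (((p3 ∧ p1) → not ((p1 → p1) ∨ p3)) → p3)): min(1, 1 − 0.51 + 0.98) = 1
(p2 ∧ p3) = min(0.93, 0.49) = 0.49
(p2 → (p2 ∧ p3)): min(1, 1 − 0.93 + 0.49) = 0.56
(p3 ∨ p3) = max(0.49, 0.49) = 0.49
not p2: Łukasiewicz ¬ gives 1 − 0.93 = 0.07
((p3 ∨ p3) → not p2): min(1, 1 − 0.49 + 0.07) = 0.58
((p2 → (p2 ∧ p3)) ∧ ((p3 ∨ p3) → not p2)) = min(0.56, 0.58) = 0.56
((((p1 → p3) ∧ not p3) → (((p3 ∧ p1) → not ((p1 → p1) ∨ p3)) → p3)) ∧ ((p2 → (p2 ∧ p3)) ∧ ((p3 ∨ p3) → not p2))) = min(1, 0.56) = 0.56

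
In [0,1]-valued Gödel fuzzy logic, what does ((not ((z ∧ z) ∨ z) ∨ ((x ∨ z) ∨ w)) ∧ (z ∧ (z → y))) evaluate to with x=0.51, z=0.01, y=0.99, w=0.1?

0.01

(z ∧ z) = min(0.01, 0.01) = 0.01
((z ∧ z) ∨ z) = max(0.01, 0.01) = 0.01
not ((z ∧ z) ∨ z): Gödel ¬ of 0.01 = 0 (operand ≠ 0)
(x ∨ z) = max(0.51, 0.01) = 0.51
((x ∨ z) ∨ w) = max(0.51, 0.1) = 0.51
(not ((z ∧ z) ∨ z) ∨ ((x ∨ z) ∨ w)) = max(0, 0.51) = 0.51
(z → y): 0.01 ≤ 0.99, so result = 1
(z ∧ (z → y)) = min(0.01, 1) = 0.01
((not ((z ∧ z) ∨ z) ∨ ((x ∨ z) ∨ w)) ∧ (z ∧ (z → y))) = min(0.51, 0.01) = 0.01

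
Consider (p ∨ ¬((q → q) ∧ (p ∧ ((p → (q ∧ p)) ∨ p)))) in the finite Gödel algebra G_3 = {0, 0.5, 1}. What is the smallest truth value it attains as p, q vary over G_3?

The minimum is attained at p = 0.5, q = 0:
  (q → q): 0 ≤ 0, so result = 1
  (q ∧ p) = min(0, 0.5) = 0
  (p → (q ∧ p)): 0.5 > 0, so result = 0
  ((p → (q ∧ p)) ∨ p) = max(0, 0.5) = 0.5
  (p ∧ ((p → (q ∧ p)) ∨ p)) = min(0.5, 0.5) = 0.5
  ((q → q) ∧ (p ∧ ((p → (q ∧ p)) ∨ p))) = min(1, 0.5) = 0.5
  ¬((q → q) ∧ (p ∧ ((p → (q ∧ p)) ∨ p))): Gödel ¬ of 0.5 = 0 (operand ≠ 0)
  (p ∨ ¬((q → q) ∧ (p ∧ ((p → (q ∧ p)) ∨ p)))) = max(0.5, 0) = 0.5
Checking all 9 assignments confirms none give a value below 0.50.

0.50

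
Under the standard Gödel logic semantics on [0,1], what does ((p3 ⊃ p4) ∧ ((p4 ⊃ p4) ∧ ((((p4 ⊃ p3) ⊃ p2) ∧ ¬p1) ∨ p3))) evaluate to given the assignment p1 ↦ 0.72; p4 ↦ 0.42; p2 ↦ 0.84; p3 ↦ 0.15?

(p3 ⊃ p4): 0.15 ≤ 0.42, so result = 1
(p4 ⊃ p4): 0.42 ≤ 0.42, so result = 1
(p4 ⊃ p3): 0.42 > 0.15, so result = 0.15
((p4 ⊃ p3) ⊃ p2): 0.15 ≤ 0.84, so result = 1
¬p1: Gödel ¬ of 0.72 = 0 (operand ≠ 0)
(((p4 ⊃ p3) ⊃ p2) ∧ ¬p1) = min(1, 0) = 0
((((p4 ⊃ p3) ⊃ p2) ∧ ¬p1) ∨ p3) = max(0, 0.15) = 0.15
((p4 ⊃ p4) ∧ ((((p4 ⊃ p3) ⊃ p2) ∧ ¬p1) ∨ p3)) = min(1, 0.15) = 0.15
((p3 ⊃ p4) ∧ ((p4 ⊃ p4) ∧ ((((p4 ⊃ p3) ⊃ p2) ∧ ¬p1) ∨ p3))) = min(1, 0.15) = 0.15

0.15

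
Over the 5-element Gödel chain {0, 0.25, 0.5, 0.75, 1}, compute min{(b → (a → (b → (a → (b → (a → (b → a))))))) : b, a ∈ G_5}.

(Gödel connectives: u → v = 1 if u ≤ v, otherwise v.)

Every assignment gives 1. For instance at b = 0, a = 0:
  (b → a): 0 ≤ 0, so result = 1
  (a → (b → a)): 0 ≤ 1, so result = 1
  (b → (a → (b → a))): 0 ≤ 1, so result = 1
  (a → (b → (a → (b → a)))): 0 ≤ 1, so result = 1
  (b → (a → (b → (a → (b → a))))): 0 ≤ 1, so result = 1
  (a → (b → (a → (b → (a → (b → a)))))): 0 ≤ 1, so result = 1
  (b → (a → (b → (a → (b → (a → (b → a))))))): 0 ≤ 1, so result = 1
All 25 assignments give value 1 — the formula is a G_5-tautology.

1.00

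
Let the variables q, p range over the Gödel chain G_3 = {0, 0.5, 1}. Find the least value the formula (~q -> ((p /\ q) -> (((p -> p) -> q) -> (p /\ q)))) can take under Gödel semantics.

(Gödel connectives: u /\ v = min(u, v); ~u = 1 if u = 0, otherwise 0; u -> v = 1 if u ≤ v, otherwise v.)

1.00

Every assignment gives 1. For instance at q = 0, p = 0:
  ~q: Gödel ¬ of 0 = 1 (operand is 0)
  (p /\ q) = min(0, 0) = 0
  (p -> p): 0 ≤ 0, so result = 1
  ((p -> p) -> q): 1 > 0, so result = 0
  (p /\ q) = min(0, 0) = 0
  (((p -> p) -> q) -> (p /\ q)): 0 ≤ 0, so result = 1
  ((p /\ q) -> (((p -> p) -> q) -> (p /\ q))): 0 ≤ 1, so result = 1
  (~q -> ((p /\ q) -> (((p -> p) -> q) -> (p /\ q)))): 1 ≤ 1, so result = 1
All 9 assignments give value 1 — the formula is a G_3-tautology.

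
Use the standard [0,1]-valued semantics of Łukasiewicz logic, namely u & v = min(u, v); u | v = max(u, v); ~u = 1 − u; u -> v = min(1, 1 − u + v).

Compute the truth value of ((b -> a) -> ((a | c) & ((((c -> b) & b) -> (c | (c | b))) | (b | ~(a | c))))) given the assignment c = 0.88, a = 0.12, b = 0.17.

0.93

(b -> a): min(1, 1 − 0.17 + 0.12) = 0.95
(a | c) = max(0.12, 0.88) = 0.88
(c -> b): min(1, 1 − 0.88 + 0.17) = 0.29
((c -> b) & b) = min(0.29, 0.17) = 0.17
(c | b) = max(0.88, 0.17) = 0.88
(c | (c | b)) = max(0.88, 0.88) = 0.88
(((c -> b) & b) -> (c | (c | b))): min(1, 1 − 0.17 + 0.88) = 1
(a | c) = max(0.12, 0.88) = 0.88
~(a | c): Łukasiewicz ¬ gives 1 − 0.88 = 0.12
(b | ~(a | c)) = max(0.17, 0.12) = 0.17
((((c -> b) & b) -> (c | (c | b))) | (b | ~(a | c))) = max(1, 0.17) = 1
((a | c) & ((((c -> b) & b) -> (c | (c | b))) | (b | ~(a | c)))) = min(0.88, 1) = 0.88
((b -> a) -> ((a | c) & ((((c -> b) & b) -> (c | (c | b))) | (b | ~(a | c))))): min(1, 1 − 0.95 + 0.88) = 0.93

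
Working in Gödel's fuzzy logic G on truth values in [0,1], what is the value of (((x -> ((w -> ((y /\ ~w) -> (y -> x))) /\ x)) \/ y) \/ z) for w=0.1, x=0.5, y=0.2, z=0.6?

1.00

~w: Gödel ¬ of 0.1 = 0 (operand ≠ 0)
(y /\ ~w) = min(0.2, 0) = 0
(y -> x): 0.2 ≤ 0.5, so result = 1
((y /\ ~w) -> (y -> x)): 0 ≤ 1, so result = 1
(w -> ((y /\ ~w) -> (y -> x))): 0.1 ≤ 1, so result = 1
((w -> ((y /\ ~w) -> (y -> x))) /\ x) = min(1, 0.5) = 0.5
(x -> ((w -> ((y /\ ~w) -> (y -> x))) /\ x)): 0.5 ≤ 0.5, so result = 1
((x -> ((w -> ((y /\ ~w) -> (y -> x))) /\ x)) \/ y) = max(1, 0.2) = 1
(((x -> ((w -> ((y /\ ~w) -> (y -> x))) /\ x)) \/ y) \/ z) = max(1, 0.6) = 1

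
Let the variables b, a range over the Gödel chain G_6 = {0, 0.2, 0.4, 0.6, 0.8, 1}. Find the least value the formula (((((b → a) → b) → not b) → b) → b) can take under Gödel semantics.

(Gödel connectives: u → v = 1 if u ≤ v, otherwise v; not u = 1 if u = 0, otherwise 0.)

0.20

The minimum is attained at b = 0.2, a = 0:
  (b → a): 0.2 > 0, so result = 0
  ((b → a) → b): 0 ≤ 0.2, so result = 1
  not b: Gödel ¬ of 0.2 = 0 (operand ≠ 0)
  (((b → a) → b) → not b): 1 > 0, so result = 0
  ((((b → a) → b) → not b) → b): 0 ≤ 0.2, so result = 1
  (((((b → a) → b) → not b) → b) → b): 1 > 0.2, so result = 0.2
Checking all 36 assignments confirms none give a value below 0.20.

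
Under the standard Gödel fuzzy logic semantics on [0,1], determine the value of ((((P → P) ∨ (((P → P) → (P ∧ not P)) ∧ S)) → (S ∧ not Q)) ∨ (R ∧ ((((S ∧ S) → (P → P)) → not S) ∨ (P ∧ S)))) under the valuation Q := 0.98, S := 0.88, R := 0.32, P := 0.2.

(P → P): 0.2 ≤ 0.2, so result = 1
(P → P): 0.2 ≤ 0.2, so result = 1
not P: Gödel ¬ of 0.2 = 0 (operand ≠ 0)
(P ∧ not P) = min(0.2, 0) = 0
((P → P) → (P ∧ not P)): 1 > 0, so result = 0
(((P → P) → (P ∧ not P)) ∧ S) = min(0, 0.88) = 0
((P → P) ∨ (((P → P) → (P ∧ not P)) ∧ S)) = max(1, 0) = 1
not Q: Gödel ¬ of 0.98 = 0 (operand ≠ 0)
(S ∧ not Q) = min(0.88, 0) = 0
(((P → P) ∨ (((P → P) → (P ∧ not P)) ∧ S)) → (S ∧ not Q)): 1 > 0, so result = 0
(S ∧ S) = min(0.88, 0.88) = 0.88
(P → P): 0.2 ≤ 0.2, so result = 1
((S ∧ S) → (P → P)): 0.88 ≤ 1, so result = 1
not S: Gödel ¬ of 0.88 = 0 (operand ≠ 0)
(((S ∧ S) → (P → P)) → not S): 1 > 0, so result = 0
(P ∧ S) = min(0.2, 0.88) = 0.2
((((S ∧ S) → (P → P)) → not S) ∨ (P ∧ S)) = max(0, 0.2) = 0.2
(R ∧ ((((S ∧ S) → (P → P)) → not S) ∨ (P ∧ S))) = min(0.32, 0.2) = 0.2
((((P → P) ∨ (((P → P) → (P ∧ not P)) ∧ S)) → (S ∧ not Q)) ∨ (R ∧ ((((S ∧ S) → (P → P)) → not S) ∨ (P ∧ S)))) = max(0, 0.2) = 0.2

0.20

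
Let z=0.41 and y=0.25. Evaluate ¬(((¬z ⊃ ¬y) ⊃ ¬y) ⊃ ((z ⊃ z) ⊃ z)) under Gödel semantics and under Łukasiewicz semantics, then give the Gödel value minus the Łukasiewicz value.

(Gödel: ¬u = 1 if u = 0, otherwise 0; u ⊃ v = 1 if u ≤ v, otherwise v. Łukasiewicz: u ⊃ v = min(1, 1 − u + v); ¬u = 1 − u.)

-0.34

Gödel evaluation:
  ¬z: Gödel ¬ of 0.41 = 0 (operand ≠ 0)
  ¬y: Gödel ¬ of 0.25 = 0 (operand ≠ 0)
  (¬z ⊃ ¬y): 0 ≤ 0, so result = 1
  ¬y: Gödel ¬ of 0.25 = 0 (operand ≠ 0)
  ((¬z ⊃ ¬y) ⊃ ¬y): 1 > 0, so result = 0
  (z ⊃ z): 0.41 ≤ 0.41, so result = 1
  ((z ⊃ z) ⊃ z): 1 > 0.41, so result = 0.41
  (((¬z ⊃ ¬y) ⊃ ¬y) ⊃ ((z ⊃ z) ⊃ z)): 0 ≤ 0.41, so result = 1
  ¬(((¬z ⊃ ¬y) ⊃ ¬y) ⊃ ((z ⊃ z) ⊃ z)): Gödel ¬ of 1 = 0 (operand ≠ 0)
  Gödel value = 0
Łukasiewicz evaluation:
  ¬z: Łukasiewicz ¬ gives 1 − 0.41 = 0.59
  ¬y: Łukasiewicz ¬ gives 1 − 0.25 = 0.75
  (¬z ⊃ ¬y): min(1, 1 − 0.59 + 0.75) = 1
  ¬y: Łukasiewicz ¬ gives 1 − 0.25 = 0.75
  ((¬z ⊃ ¬y) ⊃ ¬y): min(1, 1 − 1 + 0.75) = 0.75
  (z ⊃ z): min(1, 1 − 0.41 + 0.41) = 1
  ((z ⊃ z) ⊃ z): min(1, 1 − 1 + 0.41) = 0.41
  (((¬z ⊃ ¬y) ⊃ ¬y) ⊃ ((z ⊃ z) ⊃ z)): min(1, 1 − 0.75 + 0.41) = 0.66
  ¬(((¬z ⊃ ¬y) ⊃ ¬y) ⊃ ((z ⊃ z) ⊃ z)): Łukasiewicz ¬ gives 1 − 0.66 = 0.34
  Łukasiewicz value = 0.34
Difference: 0 − 0.34 = -0.34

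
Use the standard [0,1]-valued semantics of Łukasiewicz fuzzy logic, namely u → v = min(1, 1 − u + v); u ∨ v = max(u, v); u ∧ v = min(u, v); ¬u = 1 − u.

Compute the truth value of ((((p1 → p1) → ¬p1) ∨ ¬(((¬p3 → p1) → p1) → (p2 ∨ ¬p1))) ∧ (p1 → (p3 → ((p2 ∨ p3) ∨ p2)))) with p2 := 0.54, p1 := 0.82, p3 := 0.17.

(p1 → p1): min(1, 1 − 0.82 + 0.82) = 1
¬p1: Łukasiewicz ¬ gives 1 − 0.82 = 0.18
((p1 → p1) → ¬p1): min(1, 1 − 1 + 0.18) = 0.18
¬p3: Łukasiewicz ¬ gives 1 − 0.17 = 0.83
(¬p3 → p1): min(1, 1 − 0.83 + 0.82) = 0.99
((¬p3 → p1) → p1): min(1, 1 − 0.99 + 0.82) = 0.83
¬p1: Łukasiewicz ¬ gives 1 − 0.82 = 0.18
(p2 ∨ ¬p1) = max(0.54, 0.18) = 0.54
(((¬p3 → p1) → p1) → (p2 ∨ ¬p1)): min(1, 1 − 0.83 + 0.54) = 0.71
¬(((¬p3 → p1) → p1) → (p2 ∨ ¬p1)): Łukasiewicz ¬ gives 1 − 0.71 = 0.29
(((p1 → p1) → ¬p1) ∨ ¬(((¬p3 → p1) → p1) → (p2 ∨ ¬p1))) = max(0.18, 0.29) = 0.29
(p2 ∨ p3) = max(0.54, 0.17) = 0.54
((p2 ∨ p3) ∨ p2) = max(0.54, 0.54) = 0.54
(p3 → ((p2 ∨ p3) ∨ p2)): min(1, 1 − 0.17 + 0.54) = 1
(p1 → (p3 → ((p2 ∨ p3) ∨ p2))): min(1, 1 − 0.82 + 1) = 1
((((p1 → p1) → ¬p1) ∨ ¬(((¬p3 → p1) → p1) → (p2 ∨ ¬p1))) ∧ (p1 → (p3 → ((p2 ∨ p3) ∨ p2)))) = min(0.29, 1) = 0.29

0.29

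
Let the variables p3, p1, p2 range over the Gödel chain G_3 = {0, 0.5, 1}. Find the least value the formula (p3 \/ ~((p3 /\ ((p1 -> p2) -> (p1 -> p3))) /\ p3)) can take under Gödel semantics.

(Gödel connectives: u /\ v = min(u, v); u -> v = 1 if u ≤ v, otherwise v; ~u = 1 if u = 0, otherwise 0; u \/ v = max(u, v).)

The minimum is attained at p3 = 0.5, p1 = 0, p2 = 0:
  (p1 -> p2): 0 ≤ 0, so result = 1
  (p1 -> p3): 0 ≤ 0.5, so result = 1
  ((p1 -> p2) -> (p1 -> p3)): 1 ≤ 1, so result = 1
  (p3 /\ ((p1 -> p2) -> (p1 -> p3))) = min(0.5, 1) = 0.5
  ((p3 /\ ((p1 -> p2) -> (p1 -> p3))) /\ p3) = min(0.5, 0.5) = 0.5
  ~((p3 /\ ((p1 -> p2) -> (p1 -> p3))) /\ p3): Gödel ¬ of 0.5 = 0 (operand ≠ 0)
  (p3 \/ ~((p3 /\ ((p1 -> p2) -> (p1 -> p3))) /\ p3)) = max(0.5, 0) = 0.5
Checking all 27 assignments confirms none give a value below 0.50.

0.50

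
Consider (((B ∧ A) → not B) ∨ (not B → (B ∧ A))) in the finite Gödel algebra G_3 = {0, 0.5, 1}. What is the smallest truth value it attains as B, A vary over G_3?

1.00

Every assignment gives 1. For instance at B = 0, A = 0:
  (B ∧ A) = min(0, 0) = 0
  not B: Gödel ¬ of 0 = 1 (operand is 0)
  ((B ∧ A) → not B): 0 ≤ 1, so result = 1
  not B: Gödel ¬ of 0 = 1 (operand is 0)
  (B ∧ A) = min(0, 0) = 0
  (not B → (B ∧ A)): 1 > 0, so result = 0
  (((B ∧ A) → not B) ∨ (not B → (B ∧ A))) = max(1, 0) = 1
All 9 assignments give value 1 — the formula is a G_3-tautology.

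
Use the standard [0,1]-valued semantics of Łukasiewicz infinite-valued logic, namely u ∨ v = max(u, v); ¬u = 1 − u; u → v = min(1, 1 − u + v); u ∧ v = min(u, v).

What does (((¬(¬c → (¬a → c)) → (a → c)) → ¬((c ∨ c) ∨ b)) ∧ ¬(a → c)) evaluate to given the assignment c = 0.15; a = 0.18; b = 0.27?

0.03

¬c: Łukasiewicz ¬ gives 1 − 0.15 = 0.85
¬a: Łukasiewicz ¬ gives 1 − 0.18 = 0.82
(¬a → c): min(1, 1 − 0.82 + 0.15) = 0.33
(¬c → (¬a → c)): min(1, 1 − 0.85 + 0.33) = 0.48
¬(¬c → (¬a → c)): Łukasiewicz ¬ gives 1 − 0.48 = 0.52
(a → c): min(1, 1 − 0.18 + 0.15) = 0.97
(¬(¬c → (¬a → c)) → (a → c)): min(1, 1 − 0.52 + 0.97) = 1
(c ∨ c) = max(0.15, 0.15) = 0.15
((c ∨ c) ∨ b) = max(0.15, 0.27) = 0.27
¬((c ∨ c) ∨ b): Łukasiewicz ¬ gives 1 − 0.27 = 0.73
((¬(¬c → (¬a → c)) → (a → c)) → ¬((c ∨ c) ∨ b)): min(1, 1 − 1 + 0.73) = 0.73
(a → c): min(1, 1 − 0.18 + 0.15) = 0.97
¬(a → c): Łukasiewicz ¬ gives 1 − 0.97 = 0.03
(((¬(¬c → (¬a → c)) → (a → c)) → ¬((c ∨ c) ∨ b)) ∧ ¬(a → c)) = min(0.73, 0.03) = 0.03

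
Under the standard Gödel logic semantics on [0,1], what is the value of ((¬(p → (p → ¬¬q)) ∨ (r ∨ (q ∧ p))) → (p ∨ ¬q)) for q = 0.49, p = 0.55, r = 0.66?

¬q: Gödel ¬ of 0.49 = 0 (operand ≠ 0)
¬¬q: Gödel ¬ of 0 = 1 (operand is 0)
(p → ¬¬q): 0.55 ≤ 1, so result = 1
(p → (p → ¬¬q)): 0.55 ≤ 1, so result = 1
¬(p → (p → ¬¬q)): Gödel ¬ of 1 = 0 (operand ≠ 0)
(q ∧ p) = min(0.49, 0.55) = 0.49
(r ∨ (q ∧ p)) = max(0.66, 0.49) = 0.66
(¬(p → (p → ¬¬q)) ∨ (r ∨ (q ∧ p))) = max(0, 0.66) = 0.66
¬q: Gödel ¬ of 0.49 = 0 (operand ≠ 0)
(p ∨ ¬q) = max(0.55, 0) = 0.55
((¬(p → (p → ¬¬q)) ∨ (r ∨ (q ∧ p))) → (p ∨ ¬q)): 0.66 > 0.55, so result = 0.55

0.55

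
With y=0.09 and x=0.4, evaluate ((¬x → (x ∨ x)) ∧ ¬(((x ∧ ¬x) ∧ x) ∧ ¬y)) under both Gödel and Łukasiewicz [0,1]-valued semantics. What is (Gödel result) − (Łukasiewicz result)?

Gödel evaluation:
  ¬x: Gödel ¬ of 0.4 = 0 (operand ≠ 0)
  (x ∨ x) = max(0.4, 0.4) = 0.4
  (¬x → (x ∨ x)): 0 ≤ 0.4, so result = 1
  ¬x: Gödel ¬ of 0.4 = 0 (operand ≠ 0)
  (x ∧ ¬x) = min(0.4, 0) = 0
  ((x ∧ ¬x) ∧ x) = min(0, 0.4) = 0
  ¬y: Gödel ¬ of 0.09 = 0 (operand ≠ 0)
  (((x ∧ ¬x) ∧ x) ∧ ¬y) = min(0, 0) = 0
  ¬(((x ∧ ¬x) ∧ x) ∧ ¬y): Gödel ¬ of 0 = 1 (operand is 0)
  ((¬x → (x ∨ x)) ∧ ¬(((x ∧ ¬x) ∧ x) ∧ ¬y)) = min(1, 1) = 1
  Gödel value = 1
Łukasiewicz evaluation:
  ¬x: Łukasiewicz ¬ gives 1 − 0.4 = 0.6
  (x ∨ x) = max(0.4, 0.4) = 0.4
  (¬x → (x ∨ x)): min(1, 1 − 0.6 + 0.4) = 0.8
  ¬x: Łukasiewicz ¬ gives 1 − 0.4 = 0.6
  (x ∧ ¬x) = min(0.4, 0.6) = 0.4
  ((x ∧ ¬x) ∧ x) = min(0.4, 0.4) = 0.4
  ¬y: Łukasiewicz ¬ gives 1 − 0.09 = 0.91
  (((x ∧ ¬x) ∧ x) ∧ ¬y) = min(0.4, 0.91) = 0.4
  ¬(((x ∧ ¬x) ∧ x) ∧ ¬y): Łukasiewicz ¬ gives 1 − 0.4 = 0.6
  ((¬x → (x ∨ x)) ∧ ¬(((x ∧ ¬x) ∧ x) ∧ ¬y)) = min(0.8, 0.6) = 0.6
  Łukasiewicz value = 0.6
Difference: 1 − 0.6 = 0.40

0.40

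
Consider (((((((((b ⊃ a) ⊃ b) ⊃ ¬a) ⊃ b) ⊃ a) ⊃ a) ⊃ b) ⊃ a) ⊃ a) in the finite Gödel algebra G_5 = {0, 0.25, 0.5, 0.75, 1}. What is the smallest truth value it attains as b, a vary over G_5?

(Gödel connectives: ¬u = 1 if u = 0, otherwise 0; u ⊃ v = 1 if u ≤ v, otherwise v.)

0.25

The minimum is attained at b = 0, a = 0.25:
  (b ⊃ a): 0 ≤ 0.25, so result = 1
  ((b ⊃ a) ⊃ b): 1 > 0, so result = 0
  ¬a: Gödel ¬ of 0.25 = 0 (operand ≠ 0)
  (((b ⊃ a) ⊃ b) ⊃ ¬a): 0 ≤ 0, so result = 1
  ((((b ⊃ a) ⊃ b) ⊃ ¬a) ⊃ b): 1 > 0, so result = 0
  (((((b ⊃ a) ⊃ b) ⊃ ¬a) ⊃ b) ⊃ a): 0 ≤ 0.25, so result = 1
  ((((((b ⊃ a) ⊃ b) ⊃ ¬a) ⊃ b) ⊃ a) ⊃ a): 1 > 0.25, so result = 0.25
  (((((((b ⊃ a) ⊃ b) ⊃ ¬a) ⊃ b) ⊃ a) ⊃ a) ⊃ b): 0.25 > 0, so result = 0
  ((((((((b ⊃ a) ⊃ b) ⊃ ¬a) ⊃ b) ⊃ a) ⊃ a) ⊃ b) ⊃ a): 0 ≤ 0.25, so result = 1
  (((((((((b ⊃ a) ⊃ b) ⊃ ¬a) ⊃ b) ⊃ a) ⊃ a) ⊃ b) ⊃ a) ⊃ a): 1 > 0.25, so result = 0.25
Checking all 25 assignments confirms none give a value below 0.25.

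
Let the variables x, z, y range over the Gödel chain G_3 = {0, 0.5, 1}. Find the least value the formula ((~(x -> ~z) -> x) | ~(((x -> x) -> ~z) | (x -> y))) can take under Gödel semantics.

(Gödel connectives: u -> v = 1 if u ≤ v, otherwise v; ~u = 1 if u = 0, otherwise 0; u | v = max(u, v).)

The minimum is attained at x = 0.5, z = 0.5, y = 0.5:
  ~z: Gödel ¬ of 0.5 = 0 (operand ≠ 0)
  (x -> ~z): 0.5 > 0, so result = 0
  ~(x -> ~z): Gödel ¬ of 0 = 1 (operand is 0)
  (~(x -> ~z) -> x): 1 > 0.5, so result = 0.5
  (x -> x): 0.5 ≤ 0.5, so result = 1
  ~z: Gödel ¬ of 0.5 = 0 (operand ≠ 0)
  ((x -> x) -> ~z): 1 > 0, so result = 0
  (x -> y): 0.5 ≤ 0.5, so result = 1
  (((x -> x) -> ~z) | (x -> y)) = max(0, 1) = 1
  ~(((x -> x) -> ~z) | (x -> y)): Gödel ¬ of 1 = 0 (operand ≠ 0)
  ((~(x -> ~z) -> x) | ~(((x -> x) -> ~z) | (x -> y))) = max(0.5, 0) = 0.5
Checking all 27 assignments confirms none give a value below 0.50.

0.50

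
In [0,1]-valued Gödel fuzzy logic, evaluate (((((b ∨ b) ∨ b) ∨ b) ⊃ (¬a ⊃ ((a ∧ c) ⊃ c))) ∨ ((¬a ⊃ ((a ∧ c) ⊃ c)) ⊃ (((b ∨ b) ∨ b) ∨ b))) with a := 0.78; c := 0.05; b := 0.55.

(b ∨ b) = max(0.55, 0.55) = 0.55
((b ∨ b) ∨ b) = max(0.55, 0.55) = 0.55
(((b ∨ b) ∨ b) ∨ b) = max(0.55, 0.55) = 0.55
¬a: Gödel ¬ of 0.78 = 0 (operand ≠ 0)
(a ∧ c) = min(0.78, 0.05) = 0.05
((a ∧ c) ⊃ c): 0.05 ≤ 0.05, so result = 1
(¬a ⊃ ((a ∧ c) ⊃ c)): 0 ≤ 1, so result = 1
((((b ∨ b) ∨ b) ∨ b) ⊃ (¬a ⊃ ((a ∧ c) ⊃ c))): 0.55 ≤ 1, so result = 1
¬a: Gödel ¬ of 0.78 = 0 (operand ≠ 0)
(a ∧ c) = min(0.78, 0.05) = 0.05
((a ∧ c) ⊃ c): 0.05 ≤ 0.05, so result = 1
(¬a ⊃ ((a ∧ c) ⊃ c)): 0 ≤ 1, so result = 1
(b ∨ b) = max(0.55, 0.55) = 0.55
((b ∨ b) ∨ b) = max(0.55, 0.55) = 0.55
(((b ∨ b) ∨ b) ∨ b) = max(0.55, 0.55) = 0.55
((¬a ⊃ ((a ∧ c) ⊃ c)) ⊃ (((b ∨ b) ∨ b) ∨ b)): 1 > 0.55, so result = 0.55
(((((b ∨ b) ∨ b) ∨ b) ⊃ (¬a ⊃ ((a ∧ c) ⊃ c))) ∨ ((¬a ⊃ ((a ∧ c) ⊃ c)) ⊃ (((b ∨ b) ∨ b) ∨ b))) = max(1, 0.55) = 1

1.00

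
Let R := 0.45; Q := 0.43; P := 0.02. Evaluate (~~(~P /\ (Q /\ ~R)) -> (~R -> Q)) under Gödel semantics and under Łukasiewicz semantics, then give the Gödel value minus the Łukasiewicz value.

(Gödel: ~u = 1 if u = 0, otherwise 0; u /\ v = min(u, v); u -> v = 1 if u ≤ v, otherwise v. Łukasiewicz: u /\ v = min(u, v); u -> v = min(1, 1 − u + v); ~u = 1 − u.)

0.00

Gödel evaluation:
  ~P: Gödel ¬ of 0.02 = 0 (operand ≠ 0)
  ~R: Gödel ¬ of 0.45 = 0 (operand ≠ 0)
  (Q /\ ~R) = min(0.43, 0) = 0
  (~P /\ (Q /\ ~R)) = min(0, 0) = 0
  ~(~P /\ (Q /\ ~R)): Gödel ¬ of 0 = 1 (operand is 0)
  ~~(~P /\ (Q /\ ~R)): Gödel ¬ of 1 = 0 (operand ≠ 0)
  ~R: Gödel ¬ of 0.45 = 0 (operand ≠ 0)
  (~R -> Q): 0 ≤ 0.43, so result = 1
  (~~(~P /\ (Q /\ ~R)) -> (~R -> Q)): 0 ≤ 1, so result = 1
  Gödel value = 1
Łukasiewicz evaluation:
  ~P: Łukasiewicz ¬ gives 1 − 0.02 = 0.98
  ~R: Łukasiewicz ¬ gives 1 − 0.45 = 0.55
  (Q /\ ~R) = min(0.43, 0.55) = 0.43
  (~P /\ (Q /\ ~R)) = min(0.98, 0.43) = 0.43
  ~(~P /\ (Q /\ ~R)): Łukasiewicz ¬ gives 1 − 0.43 = 0.57
  ~~(~P /\ (Q /\ ~R)): Łukasiewicz ¬ gives 1 − 0.57 = 0.43
  ~R: Łukasiewicz ¬ gives 1 − 0.45 = 0.55
  (~R -> Q): min(1, 1 − 0.55 + 0.43) = 0.88
  (~~(~P /\ (Q /\ ~R)) -> (~R -> Q)): min(1, 1 − 0.43 + 0.88) = 1
  Łukasiewicz value = 1
Difference: 1 − 1 = 0.00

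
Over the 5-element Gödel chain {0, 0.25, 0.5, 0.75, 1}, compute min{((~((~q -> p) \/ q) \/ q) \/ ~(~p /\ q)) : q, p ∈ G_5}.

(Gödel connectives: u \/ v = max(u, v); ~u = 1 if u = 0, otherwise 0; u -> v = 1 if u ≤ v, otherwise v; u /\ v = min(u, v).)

0.25

The minimum is attained at q = 0.25, p = 0:
  ~q: Gödel ¬ of 0.25 = 0 (operand ≠ 0)
  (~q -> p): 0 ≤ 0, so result = 1
  ((~q -> p) \/ q) = max(1, 0.25) = 1
  ~((~q -> p) \/ q): Gödel ¬ of 1 = 0 (operand ≠ 0)
  (~((~q -> p) \/ q) \/ q) = max(0, 0.25) = 0.25
  ~p: Gödel ¬ of 0 = 1 (operand is 0)
  (~p /\ q) = min(1, 0.25) = 0.25
  ~(~p /\ q): Gödel ¬ of 0.25 = 0 (operand ≠ 0)
  ((~((~q -> p) \/ q) \/ q) \/ ~(~p /\ q)) = max(0.25, 0) = 0.25
Checking all 25 assignments confirms none give a value below 0.25.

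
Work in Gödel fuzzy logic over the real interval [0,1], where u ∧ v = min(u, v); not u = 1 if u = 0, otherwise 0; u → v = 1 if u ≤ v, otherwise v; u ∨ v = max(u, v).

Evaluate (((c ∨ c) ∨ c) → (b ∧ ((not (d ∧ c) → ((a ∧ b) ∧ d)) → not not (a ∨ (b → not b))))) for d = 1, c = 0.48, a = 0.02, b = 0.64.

(c ∨ c) = max(0.48, 0.48) = 0.48
((c ∨ c) ∨ c) = max(0.48, 0.48) = 0.48
(d ∧ c) = min(1, 0.48) = 0.48
not (d ∧ c): Gödel ¬ of 0.48 = 0 (operand ≠ 0)
(a ∧ b) = min(0.02, 0.64) = 0.02
((a ∧ b) ∧ d) = min(0.02, 1) = 0.02
(not (d ∧ c) → ((a ∧ b) ∧ d)): 0 ≤ 0.02, so result = 1
not b: Gödel ¬ of 0.64 = 0 (operand ≠ 0)
(b → not b): 0.64 > 0, so result = 0
(a ∨ (b → not b)) = max(0.02, 0) = 0.02
not (a ∨ (b → not b)): Gödel ¬ of 0.02 = 0 (operand ≠ 0)
not not (a ∨ (b → not b)): Gödel ¬ of 0 = 1 (operand is 0)
((not (d ∧ c) → ((a ∧ b) ∧ d)) → not not (a ∨ (b → not b))): 1 ≤ 1, so result = 1
(b ∧ ((not (d ∧ c) → ((a ∧ b) ∧ d)) → not not (a ∨ (b → not b)))) = min(0.64, 1) = 0.64
(((c ∨ c) ∨ c) → (b ∧ ((not (d ∧ c) → ((a ∧ b) ∧ d)) → not not (a ∨ (b → not b))))): 0.48 ≤ 0.64, so result = 1

1.00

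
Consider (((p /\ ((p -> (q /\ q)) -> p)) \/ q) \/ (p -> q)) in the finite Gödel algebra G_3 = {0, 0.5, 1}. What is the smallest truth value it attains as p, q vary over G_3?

0.50

The minimum is attained at p = 0.5, q = 0:
  (q /\ q) = min(0, 0) = 0
  (p -> (q /\ q)): 0.5 > 0, so result = 0
  ((p -> (q /\ q)) -> p): 0 ≤ 0.5, so result = 1
  (p /\ ((p -> (q /\ q)) -> p)) = min(0.5, 1) = 0.5
  ((p /\ ((p -> (q /\ q)) -> p)) \/ q) = max(0.5, 0) = 0.5
  (p -> q): 0.5 > 0, so result = 0
  (((p /\ ((p -> (q /\ q)) -> p)) \/ q) \/ (p -> q)) = max(0.5, 0) = 0.5
Checking all 9 assignments confirms none give a value below 0.50.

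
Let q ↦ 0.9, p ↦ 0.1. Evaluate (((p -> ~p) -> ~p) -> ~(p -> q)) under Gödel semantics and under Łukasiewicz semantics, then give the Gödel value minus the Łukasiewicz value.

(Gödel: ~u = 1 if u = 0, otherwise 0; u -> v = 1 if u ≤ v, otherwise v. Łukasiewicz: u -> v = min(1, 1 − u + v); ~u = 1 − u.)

Gödel evaluation:
  ~p: Gödel ¬ of 0.1 = 0 (operand ≠ 0)
  (p -> ~p): 0.1 > 0, so result = 0
  ~p: Gödel ¬ of 0.1 = 0 (operand ≠ 0)
  ((p -> ~p) -> ~p): 0 ≤ 0, so result = 1
  (p -> q): 0.1 ≤ 0.9, so result = 1
  ~(p -> q): Gödel ¬ of 1 = 0 (operand ≠ 0)
  (((p -> ~p) -> ~p) -> ~(p -> q)): 1 > 0, so result = 0
  Gödel value = 0
Łukasiewicz evaluation:
  ~p: Łukasiewicz ¬ gives 1 − 0.1 = 0.9
  (p -> ~p): min(1, 1 − 0.1 + 0.9) = 1
  ~p: Łukasiewicz ¬ gives 1 − 0.1 = 0.9
  ((p -> ~p) -> ~p): min(1, 1 − 1 + 0.9) = 0.9
  (p -> q): min(1, 1 − 0.1 + 0.9) = 1
  ~(p -> q): Łukasiewicz ¬ gives 1 − 1 = 0
  (((p -> ~p) -> ~p) -> ~(p -> q)): min(1, 1 − 0.9 + 0) = 0.1
  Łukasiewicz value = 0.1
Difference: 0 − 0.1 = -0.10

-0.10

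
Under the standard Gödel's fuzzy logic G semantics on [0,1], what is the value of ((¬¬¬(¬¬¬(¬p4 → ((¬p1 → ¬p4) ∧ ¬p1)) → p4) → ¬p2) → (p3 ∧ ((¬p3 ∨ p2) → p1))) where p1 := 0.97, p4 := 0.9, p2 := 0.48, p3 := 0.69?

¬p4: Gödel ¬ of 0.9 = 0 (operand ≠ 0)
¬p1: Gödel ¬ of 0.97 = 0 (operand ≠ 0)
¬p4: Gödel ¬ of 0.9 = 0 (operand ≠ 0)
(¬p1 → ¬p4): 0 ≤ 0, so result = 1
¬p1: Gödel ¬ of 0.97 = 0 (operand ≠ 0)
((¬p1 → ¬p4) ∧ ¬p1) = min(1, 0) = 0
(¬p4 → ((¬p1 → ¬p4) ∧ ¬p1)): 0 ≤ 0, so result = 1
¬(¬p4 → ((¬p1 → ¬p4) ∧ ¬p1)): Gödel ¬ of 1 = 0 (operand ≠ 0)
¬¬(¬p4 → ((¬p1 → ¬p4) ∧ ¬p1)): Gödel ¬ of 0 = 1 (operand is 0)
¬¬¬(¬p4 → ((¬p1 → ¬p4) ∧ ¬p1)): Gödel ¬ of 1 = 0 (operand ≠ 0)
(¬¬¬(¬p4 → ((¬p1 → ¬p4) ∧ ¬p1)) → p4): 0 ≤ 0.9, so result = 1
¬(¬¬¬(¬p4 → ((¬p1 → ¬p4) ∧ ¬p1)) → p4): Gödel ¬ of 1 = 0 (operand ≠ 0)
¬¬(¬¬¬(¬p4 → ((¬p1 → ¬p4) ∧ ¬p1)) → p4): Gödel ¬ of 0 = 1 (operand is 0)
¬¬¬(¬¬¬(¬p4 → ((¬p1 → ¬p4) ∧ ¬p1)) → p4): Gödel ¬ of 1 = 0 (operand ≠ 0)
¬p2: Gödel ¬ of 0.48 = 0 (operand ≠ 0)
(¬¬¬(¬¬¬(¬p4 → ((¬p1 → ¬p4) ∧ ¬p1)) → p4) → ¬p2): 0 ≤ 0, so result = 1
¬p3: Gödel ¬ of 0.69 = 0 (operand ≠ 0)
(¬p3 ∨ p2) = max(0, 0.48) = 0.48
((¬p3 ∨ p2) → p1): 0.48 ≤ 0.97, so result = 1
(p3 ∧ ((¬p3 ∨ p2) → p1)) = min(0.69, 1) = 0.69
((¬¬¬(¬¬¬(¬p4 → ((¬p1 → ¬p4) ∧ ¬p1)) → p4) → ¬p2) → (p3 ∧ ((¬p3 ∨ p2) → p1))): 1 > 0.69, so result = 0.69

0.69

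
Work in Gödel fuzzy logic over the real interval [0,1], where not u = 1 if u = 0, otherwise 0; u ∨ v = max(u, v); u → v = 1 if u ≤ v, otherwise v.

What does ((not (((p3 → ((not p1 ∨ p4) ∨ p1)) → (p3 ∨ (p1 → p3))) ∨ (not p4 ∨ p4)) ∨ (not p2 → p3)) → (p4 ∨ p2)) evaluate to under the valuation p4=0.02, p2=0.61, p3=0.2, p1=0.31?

0.61

not p1: Gödel ¬ of 0.31 = 0 (operand ≠ 0)
(not p1 ∨ p4) = max(0, 0.02) = 0.02
((not p1 ∨ p4) ∨ p1) = max(0.02, 0.31) = 0.31
(p3 → ((not p1 ∨ p4) ∨ p1)): 0.2 ≤ 0.31, so result = 1
(p1 → p3): 0.31 > 0.2, so result = 0.2
(p3 ∨ (p1 → p3)) = max(0.2, 0.2) = 0.2
((p3 → ((not p1 ∨ p4) ∨ p1)) → (p3 ∨ (p1 → p3))): 1 > 0.2, so result = 0.2
not p4: Gödel ¬ of 0.02 = 0 (operand ≠ 0)
(not p4 ∨ p4) = max(0, 0.02) = 0.02
(((p3 → ((not p1 ∨ p4) ∨ p1)) → (p3 ∨ (p1 → p3))) ∨ (not p4 ∨ p4)) = max(0.2, 0.02) = 0.2
not (((p3 → ((not p1 ∨ p4) ∨ p1)) → (p3 ∨ (p1 → p3))) ∨ (not p4 ∨ p4)): Gödel ¬ of 0.2 = 0 (operand ≠ 0)
not p2: Gödel ¬ of 0.61 = 0 (operand ≠ 0)
(not p2 → p3): 0 ≤ 0.2, so result = 1
(not (((p3 → ((not p1 ∨ p4) ∨ p1)) → (p3 ∨ (p1 → p3))) ∨ (not p4 ∨ p4)) ∨ (not p2 → p3)) = max(0, 1) = 1
(p4 ∨ p2) = max(0.02, 0.61) = 0.61
((not (((p3 → ((not p1 ∨ p4) ∨ p1)) → (p3 ∨ (p1 → p3))) ∨ (not p4 ∨ p4)) ∨ (not p2 → p3)) → (p4 ∨ p2)): 1 > 0.61, so result = 0.61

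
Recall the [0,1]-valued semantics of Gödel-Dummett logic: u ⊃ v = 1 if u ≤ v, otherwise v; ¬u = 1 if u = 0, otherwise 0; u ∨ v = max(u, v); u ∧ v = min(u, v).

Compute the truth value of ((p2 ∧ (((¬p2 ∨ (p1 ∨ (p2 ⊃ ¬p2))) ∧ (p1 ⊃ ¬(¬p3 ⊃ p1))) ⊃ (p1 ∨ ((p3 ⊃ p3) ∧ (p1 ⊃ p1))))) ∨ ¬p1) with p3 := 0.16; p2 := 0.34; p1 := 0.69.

0.34

¬p2: Gödel ¬ of 0.34 = 0 (operand ≠ 0)
¬p2: Gödel ¬ of 0.34 = 0 (operand ≠ 0)
(p2 ⊃ ¬p2): 0.34 > 0, so result = 0
(p1 ∨ (p2 ⊃ ¬p2)) = max(0.69, 0) = 0.69
(¬p2 ∨ (p1 ∨ (p2 ⊃ ¬p2))) = max(0, 0.69) = 0.69
¬p3: Gödel ¬ of 0.16 = 0 (operand ≠ 0)
(¬p3 ⊃ p1): 0 ≤ 0.69, so result = 1
¬(¬p3 ⊃ p1): Gödel ¬ of 1 = 0 (operand ≠ 0)
(p1 ⊃ ¬(¬p3 ⊃ p1)): 0.69 > 0, so result = 0
((¬p2 ∨ (p1 ∨ (p2 ⊃ ¬p2))) ∧ (p1 ⊃ ¬(¬p3 ⊃ p1))) = min(0.69, 0) = 0
(p3 ⊃ p3): 0.16 ≤ 0.16, so result = 1
(p1 ⊃ p1): 0.69 ≤ 0.69, so result = 1
((p3 ⊃ p3) ∧ (p1 ⊃ p1)) = min(1, 1) = 1
(p1 ∨ ((p3 ⊃ p3) ∧ (p1 ⊃ p1))) = max(0.69, 1) = 1
(((¬p2 ∨ (p1 ∨ (p2 ⊃ ¬p2))) ∧ (p1 ⊃ ¬(¬p3 ⊃ p1))) ⊃ (p1 ∨ ((p3 ⊃ p3) ∧ (p1 ⊃ p1)))): 0 ≤ 1, so result = 1
(p2 ∧ (((¬p2 ∨ (p1 ∨ (p2 ⊃ ¬p2))) ∧ (p1 ⊃ ¬(¬p3 ⊃ p1))) ⊃ (p1 ∨ ((p3 ⊃ p3) ∧ (p1 ⊃ p1))))) = min(0.34, 1) = 0.34
¬p1: Gödel ¬ of 0.69 = 0 (operand ≠ 0)
((p2 ∧ (((¬p2 ∨ (p1 ∨ (p2 ⊃ ¬p2))) ∧ (p1 ⊃ ¬(¬p3 ⊃ p1))) ⊃ (p1 ∨ ((p3 ⊃ p3) ∧ (p1 ⊃ p1))))) ∨ ¬p1) = max(0.34, 0) = 0.34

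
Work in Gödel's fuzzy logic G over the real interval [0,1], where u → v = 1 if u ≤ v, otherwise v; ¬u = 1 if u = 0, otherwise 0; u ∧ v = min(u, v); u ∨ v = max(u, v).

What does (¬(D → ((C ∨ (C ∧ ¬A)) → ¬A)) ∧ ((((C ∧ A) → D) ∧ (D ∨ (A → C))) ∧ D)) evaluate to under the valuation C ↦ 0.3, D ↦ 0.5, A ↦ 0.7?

0.50

¬A: Gödel ¬ of 0.7 = 0 (operand ≠ 0)
(C ∧ ¬A) = min(0.3, 0) = 0
(C ∨ (C ∧ ¬A)) = max(0.3, 0) = 0.3
¬A: Gödel ¬ of 0.7 = 0 (operand ≠ 0)
((C ∨ (C ∧ ¬A)) → ¬A): 0.3 > 0, so result = 0
(D → ((C ∨ (C ∧ ¬A)) → ¬A)): 0.5 > 0, so result = 0
¬(D → ((C ∨ (C ∧ ¬A)) → ¬A)): Gödel ¬ of 0 = 1 (operand is 0)
(C ∧ A) = min(0.3, 0.7) = 0.3
((C ∧ A) → D): 0.3 ≤ 0.5, so result = 1
(A → C): 0.7 > 0.3, so result = 0.3
(D ∨ (A → C)) = max(0.5, 0.3) = 0.5
(((C ∧ A) → D) ∧ (D ∨ (A → C))) = min(1, 0.5) = 0.5
((((C ∧ A) → D) ∧ (D ∨ (A → C))) ∧ D) = min(0.5, 0.5) = 0.5
(¬(D → ((C ∨ (C ∧ ¬A)) → ¬A)) ∧ ((((C ∧ A) → D) ∧ (D ∨ (A → C))) ∧ D)) = min(1, 0.5) = 0.5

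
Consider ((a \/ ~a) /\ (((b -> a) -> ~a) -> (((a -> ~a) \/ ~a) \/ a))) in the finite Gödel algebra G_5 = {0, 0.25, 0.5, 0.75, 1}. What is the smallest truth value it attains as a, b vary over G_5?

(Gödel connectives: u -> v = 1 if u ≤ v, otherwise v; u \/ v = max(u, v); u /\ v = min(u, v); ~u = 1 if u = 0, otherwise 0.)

0.25

The minimum is attained at a = 0.25, b = 0:
  ~a: Gödel ¬ of 0.25 = 0 (operand ≠ 0)
  (a \/ ~a) = max(0.25, 0) = 0.25
  (b -> a): 0 ≤ 0.25, so result = 1
  ~a: Gödel ¬ of 0.25 = 0 (operand ≠ 0)
  ((b -> a) -> ~a): 1 > 0, so result = 0
  ~a: Gödel ¬ of 0.25 = 0 (operand ≠ 0)
  (a -> ~a): 0.25 > 0, so result = 0
  ~a: Gödel ¬ of 0.25 = 0 (operand ≠ 0)
  ((a -> ~a) \/ ~a) = max(0, 0) = 0
  (((a -> ~a) \/ ~a) \/ a) = max(0, 0.25) = 0.25
  (((b -> a) -> ~a) -> (((a -> ~a) \/ ~a) \/ a)): 0 ≤ 0.25, so result = 1
  ((a \/ ~a) /\ (((b -> a) -> ~a) -> (((a -> ~a) \/ ~a) \/ a))) = min(0.25, 1) = 0.25
Checking all 25 assignments confirms none give a value below 0.25.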